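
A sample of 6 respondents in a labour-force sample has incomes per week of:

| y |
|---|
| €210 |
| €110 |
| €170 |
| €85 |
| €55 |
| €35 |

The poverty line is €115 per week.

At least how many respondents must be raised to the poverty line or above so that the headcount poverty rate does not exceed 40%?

2

Currently q = 4 of N = 6 are below the line (H = 0.667).
A headcount ratio of at most 40% allows at most ⌊0.40 × 6⌋ = 2 poor respondents.
So at least 4 − 2 = 2 must be lifted.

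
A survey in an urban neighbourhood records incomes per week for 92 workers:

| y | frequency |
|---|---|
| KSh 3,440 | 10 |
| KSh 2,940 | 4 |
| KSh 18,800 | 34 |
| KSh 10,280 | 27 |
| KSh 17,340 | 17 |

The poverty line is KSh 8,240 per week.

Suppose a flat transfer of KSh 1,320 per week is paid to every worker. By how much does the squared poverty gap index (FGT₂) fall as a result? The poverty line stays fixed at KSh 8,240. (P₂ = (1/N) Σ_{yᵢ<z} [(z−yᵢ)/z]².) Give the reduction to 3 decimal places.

Before: below the line — 4×KSh 2,940, 10×KSh 3,440; squared poverty gap index (FGT₂) = 0.05487.
After the KSh 1,320 transfer: below the line — 4×KSh 4,260, 10×KSh 4,760; squared poverty gap index (FGT₂) = 0.02953.
Reduction = 0.05487 − 0.02953 = 0.025.

0.025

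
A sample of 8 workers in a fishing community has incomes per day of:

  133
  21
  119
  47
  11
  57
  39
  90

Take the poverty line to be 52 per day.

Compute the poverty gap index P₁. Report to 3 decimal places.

Below the line: 11, 21, 39, 47 (q = 4 of N = 8).
Gap ratios (z−y)/z: (52−11)/52 = 0.7885; (52−21)/52 = 0.5962; (52−39)/52 = 0.2500; (52−47)/52 = 0.0962.
Sum of shortfalls = 1.730769; P₁ averages over all N: 1.730769 / 8 = 0.216.

0.216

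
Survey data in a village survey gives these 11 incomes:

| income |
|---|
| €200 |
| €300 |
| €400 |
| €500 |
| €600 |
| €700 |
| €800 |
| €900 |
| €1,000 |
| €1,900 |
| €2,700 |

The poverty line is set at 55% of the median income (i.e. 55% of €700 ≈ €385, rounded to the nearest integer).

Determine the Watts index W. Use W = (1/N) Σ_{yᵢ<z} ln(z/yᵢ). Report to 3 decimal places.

0.082

Incomes under z: €200, €300 (q = 2 of N = 11).
Log shortfalls: ln(385/200) = 0.6549; ln(385/300) = 0.2495.
W = 0.904387 / 11 = 0.082.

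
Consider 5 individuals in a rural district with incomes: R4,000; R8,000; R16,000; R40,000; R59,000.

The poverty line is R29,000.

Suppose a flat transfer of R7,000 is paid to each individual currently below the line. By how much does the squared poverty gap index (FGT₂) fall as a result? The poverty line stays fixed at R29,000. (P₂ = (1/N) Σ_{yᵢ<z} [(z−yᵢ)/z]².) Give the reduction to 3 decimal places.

Before: below the line — R4,000, R8,000, R16,000; squared poverty gap index (FGT₂) = 0.29370.
After the R7,000 transfer: below the line — R11,000, R15,000, R23,000; squared poverty gap index (FGT₂) = 0.13222.
Reduction = 0.29370 − 0.13222 = 0.161.

0.161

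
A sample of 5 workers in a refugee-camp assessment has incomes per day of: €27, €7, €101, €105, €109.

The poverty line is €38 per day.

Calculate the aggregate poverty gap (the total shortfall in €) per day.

€42

Below z: €7, €27 (q = 2 of N = 5).
Individual gaps: 38−7 = 31; 38−27 = 11.
Aggregate gap = €42.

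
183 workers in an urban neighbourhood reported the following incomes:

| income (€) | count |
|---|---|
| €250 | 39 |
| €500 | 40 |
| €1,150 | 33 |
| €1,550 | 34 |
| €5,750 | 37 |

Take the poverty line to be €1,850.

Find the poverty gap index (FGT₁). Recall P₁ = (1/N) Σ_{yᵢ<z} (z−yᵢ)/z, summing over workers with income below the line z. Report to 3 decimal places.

Below the line: 39×€250, 40×€500, 33×€1,150, 34×€1,550 (q = 146 of N = 183).
Normalized shortfalls: (1850−250)/1850 = 0.8649 (×39); (1850−500)/1850 = 0.7297 (×40); (1850−1150)/1850 = 0.3784 (×33); (1850−1550)/1850 = 0.1622 (×34).
Sum of shortfalls = 80.918919; P₁ averages over all N: 80.918919 / 183 = 0.442.

0.442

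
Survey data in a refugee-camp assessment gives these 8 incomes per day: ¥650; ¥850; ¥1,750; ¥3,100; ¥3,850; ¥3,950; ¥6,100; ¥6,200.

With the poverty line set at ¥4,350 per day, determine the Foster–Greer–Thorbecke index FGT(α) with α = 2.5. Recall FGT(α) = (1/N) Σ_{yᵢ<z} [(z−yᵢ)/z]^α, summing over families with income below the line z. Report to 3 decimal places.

0.197

Incomes under z: ¥650, ¥850, ¥1,750, ¥3,100, ¥3,850, ¥3,950 (q = 6 of N = 8).
Gap ratios (z−y)/z: (4350−650)/4350 = 0.8506; (4350−850)/4350 = 0.8046; (4350−1750)/4350 = 0.5977; (4350−3100)/4350 = 0.2874; (4350−3850)/4350 = 0.1149; (4350−3950)/4350 = 0.0920.
Raised to α = 2.5: 0.66724; 0.58069; 0.27619; 0.04426; 0.00448; 0.00256.
Sum = 1.575431; FGT(2.5) = 1.575431 / 8 = 0.197.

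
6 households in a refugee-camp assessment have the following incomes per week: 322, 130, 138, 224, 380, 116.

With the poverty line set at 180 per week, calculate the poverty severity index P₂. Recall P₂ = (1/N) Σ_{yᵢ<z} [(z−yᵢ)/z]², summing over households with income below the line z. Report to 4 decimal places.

Poor units: 116, 130, 138 (q = 3 of N = 6).
Normalized shortfalls: (180−116)/180 = 0.3556; (180−130)/180 = 0.2778; (180−138)/180 = 0.2333.
Squared: 0.1264; 0.0772; 0.0544.
Sum = 0.258025; P₂ = 0.258025 / 6 = 0.0430.

0.0430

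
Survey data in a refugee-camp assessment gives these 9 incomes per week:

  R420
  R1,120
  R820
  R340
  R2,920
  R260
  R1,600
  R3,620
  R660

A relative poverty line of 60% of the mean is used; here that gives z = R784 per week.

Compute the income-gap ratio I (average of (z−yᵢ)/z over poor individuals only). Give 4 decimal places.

Below the line: R260, R340, R420, R660 (q = 4 of N = 9).
Shortfall ratios (z−y)/z: 0.6684, 0.5663, 0.4643, 0.1582; sum = 1.857143.
The income-gap ratio divides by q (the poor only): 1.857143 / 4 = 0.4643.

0.4643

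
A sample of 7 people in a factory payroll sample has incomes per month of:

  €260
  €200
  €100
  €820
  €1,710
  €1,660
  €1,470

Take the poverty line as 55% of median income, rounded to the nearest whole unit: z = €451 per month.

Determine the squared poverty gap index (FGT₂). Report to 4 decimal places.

0.1564

Below the line: €100, €200, €260 (q = 3 of N = 7).
Gap ratios (z−y)/z: (451−100)/451 = 0.7783; (451−200)/451 = 0.5565; (451−260)/451 = 0.4235.
Squared: 0.6057; 0.3097; 0.1794.
Sum = 1.094798; P₂ = 1.094798 / 7 = 0.1564.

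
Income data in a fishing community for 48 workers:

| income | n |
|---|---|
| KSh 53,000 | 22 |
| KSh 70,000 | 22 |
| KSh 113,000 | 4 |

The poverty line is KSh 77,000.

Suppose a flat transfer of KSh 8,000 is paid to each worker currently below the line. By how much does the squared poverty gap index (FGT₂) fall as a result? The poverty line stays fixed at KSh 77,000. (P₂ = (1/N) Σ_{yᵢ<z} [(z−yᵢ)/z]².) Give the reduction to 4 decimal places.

0.0285

Before: below the line — 22×KSh 53,000, 22×KSh 70,000; squared poverty gap index (FGT₂) = 0.048315.
After the KSh 8,000 transfer: below the line — 22×KSh 61,000; squared poverty gap index (FGT₂) = 0.019790.
Reduction = 0.048315 − 0.019790 = 0.0285.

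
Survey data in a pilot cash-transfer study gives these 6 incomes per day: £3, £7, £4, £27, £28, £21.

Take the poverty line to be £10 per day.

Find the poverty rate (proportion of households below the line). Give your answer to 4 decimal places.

0.5000

3 of the 6 households have income below £10.
H = 3/6 = 0.5000.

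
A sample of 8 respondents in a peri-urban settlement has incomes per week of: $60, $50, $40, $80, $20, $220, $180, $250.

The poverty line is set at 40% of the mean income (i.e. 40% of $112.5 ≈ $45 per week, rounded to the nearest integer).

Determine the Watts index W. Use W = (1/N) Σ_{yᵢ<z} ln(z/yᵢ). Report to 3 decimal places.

0.116

Incomes under z: $20, $40 (q = 2 of N = 8).
Log gaps: ln(45/20) = 0.8109; ln(45/40) = 0.1178.
W = 0.928713 / 8 = 0.116.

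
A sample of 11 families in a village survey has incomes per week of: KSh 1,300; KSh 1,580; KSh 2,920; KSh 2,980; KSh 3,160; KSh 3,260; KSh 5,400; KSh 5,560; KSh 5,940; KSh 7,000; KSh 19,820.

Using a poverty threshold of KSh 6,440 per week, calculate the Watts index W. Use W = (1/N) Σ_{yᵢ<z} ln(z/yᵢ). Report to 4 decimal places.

0.5785

Incomes under z: KSh 1,300, KSh 1,580, KSh 2,920, KSh 2,980, KSh 3,160, KSh 3,260, KSh 5,400, KSh 5,560, KSh 5,940 (q = 9 of N = 11).
Log shortfalls: ln(6440/1300) = 1.6002; ln(6440/1580) = 1.4051; ln(6440/2920) = 0.7909; ln(6440/2980) = 0.7706; ln(6440/3160) = 0.7120; ln(6440/3260) = 0.6808; ln(6440/5400) = 0.1761; ln(6440/5560) = 0.1469; ln(6440/5940) = 0.0808.
W = 6.363455 / 11 = 0.5785.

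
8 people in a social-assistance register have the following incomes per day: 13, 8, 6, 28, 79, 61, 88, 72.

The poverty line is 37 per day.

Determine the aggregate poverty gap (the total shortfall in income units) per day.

93

Below z: 6, 8, 13, 28 (q = 4 of N = 8).
Individual gaps: 37−6 = 31; 37−8 = 29; 37−13 = 24; 37−28 = 9.
Aggregate gap = 93.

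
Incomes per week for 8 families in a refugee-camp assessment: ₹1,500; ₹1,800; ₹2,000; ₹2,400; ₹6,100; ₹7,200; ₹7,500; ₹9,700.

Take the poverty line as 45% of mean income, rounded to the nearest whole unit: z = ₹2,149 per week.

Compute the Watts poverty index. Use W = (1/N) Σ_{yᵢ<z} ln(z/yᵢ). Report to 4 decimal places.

Below z: ₹1,500, ₹1,800, ₹2,000 (q = 3 of N = 8).
ln(z/y) terms: ln(2149/1500) = 0.3595; ln(2149/1800) = 0.1772; ln(2149/2000) = 0.0719.
W = 0.608609 / 8 = 0.0761.

0.0761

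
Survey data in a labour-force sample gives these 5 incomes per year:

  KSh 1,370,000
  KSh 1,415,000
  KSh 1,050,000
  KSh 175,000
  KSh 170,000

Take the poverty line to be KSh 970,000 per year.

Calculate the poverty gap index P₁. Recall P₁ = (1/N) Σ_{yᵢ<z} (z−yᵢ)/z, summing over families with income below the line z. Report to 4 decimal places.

Poor units: KSh 170,000, KSh 175,000 (q = 2 of N = 5).
Gap ratios (z−y)/z: (970000−170000)/970000 = 0.8247; (970000−175000)/970000 = 0.8196.
Sum of shortfalls = 1.644330; P₁ averages over all N: 1.644330 / 5 = 0.3289.

0.3289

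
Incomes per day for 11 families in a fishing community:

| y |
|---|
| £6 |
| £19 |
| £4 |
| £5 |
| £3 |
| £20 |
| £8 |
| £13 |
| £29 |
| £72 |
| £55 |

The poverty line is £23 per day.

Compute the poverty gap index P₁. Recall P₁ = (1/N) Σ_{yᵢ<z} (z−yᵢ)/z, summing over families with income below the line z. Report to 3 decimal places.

Below the line: £3, £4, £5, £6, £8, £13, £19, £20 (q = 8 of N = 11).
Normalized shortfalls: (23−3)/23 = 0.8696; (23−4)/23 = 0.8261; (23−5)/23 = 0.7826; (23−6)/23 = 0.7391; (23−8)/23 = 0.6522; (23−13)/23 = 0.4348; (23−19)/23 = 0.1739; (23−20)/23 = 0.1304.
Σ = 4.608696. Dividing by the full population N = 11 gives P₁ = 0.419.

0.419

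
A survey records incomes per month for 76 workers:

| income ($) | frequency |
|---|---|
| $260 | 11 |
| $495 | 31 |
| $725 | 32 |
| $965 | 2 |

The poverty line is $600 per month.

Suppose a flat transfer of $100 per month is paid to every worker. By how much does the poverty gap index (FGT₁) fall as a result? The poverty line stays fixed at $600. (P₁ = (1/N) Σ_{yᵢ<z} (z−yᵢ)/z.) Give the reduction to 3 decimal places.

Before: below the line — 11×$260, 31×$495; poverty gap index (FGT₁) = 0.15340.
After the $100 transfer: below the line — 11×$360, 31×$595; poverty gap index (FGT₁) = 0.06129.
Reduction = 0.15340 − 0.06129 = 0.092.

0.092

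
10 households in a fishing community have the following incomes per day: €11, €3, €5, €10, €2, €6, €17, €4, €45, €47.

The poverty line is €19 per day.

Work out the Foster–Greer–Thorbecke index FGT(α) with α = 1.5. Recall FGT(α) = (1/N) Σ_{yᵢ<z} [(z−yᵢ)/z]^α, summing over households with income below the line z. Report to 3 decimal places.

Below the line: €2, €3, €4, €5, €6, €10, €11, €17 (q = 8 of N = 10).
Gap ratios (z−y)/z: (19−2)/19 = 0.8947; (19−3)/19 = 0.8421; (19−4)/19 = 0.7895; (19−5)/19 = 0.7368; (19−6)/19 = 0.6842; (19−10)/19 = 0.4737; (19−11)/19 = 0.4211; (19−17)/19 = 0.1053.
Raised to α = 1.5: 0.84634; 0.77277; 0.70147; 0.63250; 0.56596; 0.32601; 0.27322; 0.03415.
Sum = 4.152410; FGT(1.5) = 4.152410 / 10 = 0.415.

0.415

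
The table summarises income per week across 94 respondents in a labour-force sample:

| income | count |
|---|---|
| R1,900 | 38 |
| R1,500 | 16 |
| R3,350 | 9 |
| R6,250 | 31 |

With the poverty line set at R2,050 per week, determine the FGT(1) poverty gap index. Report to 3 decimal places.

Below the line: 16×R1,500, 38×R1,900 (q = 54 of N = 94).
Shortfall ratios: (2050−1500)/2050 = 0.2683 (×16); (2050−1900)/2050 = 0.0732 (×38).
Σ = 7.073171. Dividing by the full population N = 94 gives P₁ = 0.075.

0.075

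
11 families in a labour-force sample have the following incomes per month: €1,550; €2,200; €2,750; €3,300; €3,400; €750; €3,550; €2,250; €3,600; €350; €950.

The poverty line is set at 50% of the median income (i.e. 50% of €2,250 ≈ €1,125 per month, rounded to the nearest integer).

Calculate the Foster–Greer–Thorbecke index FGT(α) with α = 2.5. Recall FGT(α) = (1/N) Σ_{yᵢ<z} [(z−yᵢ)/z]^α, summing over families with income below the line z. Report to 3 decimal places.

Poor units: €350, €750, €950 (q = 3 of N = 11).
Shortfall ratios: (1125−350)/1125 = 0.6889; (1125−750)/1125 = 0.3333; (1125−950)/1125 = 0.1556.
Raised to α = 2.5: 0.39389; 0.06415; 0.00954.
Sum = 0.467582; FGT(2.5) = 0.467582 / 11 = 0.043.

0.043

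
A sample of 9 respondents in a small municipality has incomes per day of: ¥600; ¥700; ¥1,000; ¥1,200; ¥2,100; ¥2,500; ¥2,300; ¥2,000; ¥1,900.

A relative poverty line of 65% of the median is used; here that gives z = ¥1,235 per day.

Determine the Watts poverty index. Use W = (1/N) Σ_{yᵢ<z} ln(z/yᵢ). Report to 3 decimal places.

Incomes under z: ¥600, ¥700, ¥1,000, ¥1,200 (q = 4 of N = 9).
Log shortfalls: ln(1235/600) = 0.7219; ln(1235/700) = 0.5677; ln(1235/1000) = 0.2111; ln(1235/1200) = 0.0287.
W = 1.529463 / 9 = 0.170.

0.170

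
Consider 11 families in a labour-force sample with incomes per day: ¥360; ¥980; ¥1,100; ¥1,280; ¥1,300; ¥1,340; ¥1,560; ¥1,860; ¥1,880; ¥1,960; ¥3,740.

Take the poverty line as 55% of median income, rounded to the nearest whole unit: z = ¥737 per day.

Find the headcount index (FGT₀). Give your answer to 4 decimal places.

1 of the 11 families have income below ¥737.
H = 1/11 = 0.0909.

0.0909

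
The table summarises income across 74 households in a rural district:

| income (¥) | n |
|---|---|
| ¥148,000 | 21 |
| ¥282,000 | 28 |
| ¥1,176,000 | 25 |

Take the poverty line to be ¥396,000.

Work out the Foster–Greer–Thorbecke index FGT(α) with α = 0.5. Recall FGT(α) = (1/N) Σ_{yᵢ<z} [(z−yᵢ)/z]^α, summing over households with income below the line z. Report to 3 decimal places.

Below the line: 21×¥148,000, 28×¥282,000 (q = 49 of N = 74).
Shortfall ratios: (396000−148000)/396000 = 0.6263 (×21); (396000−282000)/396000 = 0.2879 (×28).
Raised to α = 0.5: 0.79137 (×21); 0.53654 (×28).
Sum = 31.641933; FGT(0.5) = 31.641933 / 74 = 0.428.

0.428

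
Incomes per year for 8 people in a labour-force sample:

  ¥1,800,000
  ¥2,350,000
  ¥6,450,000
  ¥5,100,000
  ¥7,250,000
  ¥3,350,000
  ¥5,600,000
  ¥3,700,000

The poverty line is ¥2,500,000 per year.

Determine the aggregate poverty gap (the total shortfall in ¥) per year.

¥850,000

Below z: ¥1,800,000, ¥2,350,000 (q = 2 of N = 8).
Individual gaps: 2500000−1800000 = 700000; 2500000−2350000 = 150000.
Aggregate gap = ¥850,000.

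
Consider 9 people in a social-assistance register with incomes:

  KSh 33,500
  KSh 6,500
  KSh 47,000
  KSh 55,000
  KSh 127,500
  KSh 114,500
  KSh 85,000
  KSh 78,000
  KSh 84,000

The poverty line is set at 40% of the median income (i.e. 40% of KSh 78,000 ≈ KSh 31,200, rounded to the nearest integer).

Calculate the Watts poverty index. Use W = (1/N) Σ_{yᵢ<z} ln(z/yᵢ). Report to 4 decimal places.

Poor units: KSh 6,500 (q = 1 of N = 9).
Log gaps: ln(31200/6500) = 1.5686.
W = 1.568616 / 9 = 0.1743.

0.1743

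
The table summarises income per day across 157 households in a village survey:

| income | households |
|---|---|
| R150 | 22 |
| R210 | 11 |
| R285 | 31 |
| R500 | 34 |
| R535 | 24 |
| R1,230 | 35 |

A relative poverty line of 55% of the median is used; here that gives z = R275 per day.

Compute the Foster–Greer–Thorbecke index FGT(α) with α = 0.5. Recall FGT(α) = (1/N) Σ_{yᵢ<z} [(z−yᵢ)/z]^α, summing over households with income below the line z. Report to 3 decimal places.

0.129

Below the line: 22×R150, 11×R210 (q = 33 of N = 157).
Shortfall ratios: (275−150)/275 = 0.4545 (×22); (275−210)/275 = 0.2364 (×11).
Raised to α = 0.5: 0.67420 (×22); 0.48617 (×11).
Sum = 20.180294; FGT(0.5) = 20.180294 / 157 = 0.129.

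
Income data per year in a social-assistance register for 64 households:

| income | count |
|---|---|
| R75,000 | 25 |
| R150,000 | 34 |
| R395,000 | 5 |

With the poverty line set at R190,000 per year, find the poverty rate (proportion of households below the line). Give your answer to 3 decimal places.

0.922

59 of the 64 households have income below R190,000.
H = 59/64 = 0.922.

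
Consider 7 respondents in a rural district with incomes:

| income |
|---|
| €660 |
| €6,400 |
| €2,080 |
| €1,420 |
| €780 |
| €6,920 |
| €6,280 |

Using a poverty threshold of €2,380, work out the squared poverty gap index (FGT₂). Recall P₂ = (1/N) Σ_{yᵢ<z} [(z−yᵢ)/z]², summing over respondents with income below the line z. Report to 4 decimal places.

Below z: €660, €780, €1,420, €2,080 (q = 4 of N = 7).
Normalized shortfalls: (2380−660)/2380 = 0.7227; (2380−780)/2380 = 0.6723; (2380−1420)/2380 = 0.4034; (2380−2080)/2380 = 0.1261.
Squared: 0.5223; 0.4519; 0.1627; 0.0159.
Sum = 1.152814; P₂ = 1.152814 / 7 = 0.1647.

0.1647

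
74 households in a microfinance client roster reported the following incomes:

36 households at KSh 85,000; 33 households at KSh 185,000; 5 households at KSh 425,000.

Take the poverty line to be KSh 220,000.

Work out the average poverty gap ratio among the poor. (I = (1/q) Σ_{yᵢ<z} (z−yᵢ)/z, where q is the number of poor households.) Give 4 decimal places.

0.3962

Poor units: 36×KSh 85,000, 33×KSh 185,000 (q = 69 of N = 74).
Relative gaps: 0.6136 (×36), 0.1591 (×33); sum = 27.340909.
The income-gap ratio divides by q (the poor only): 27.340909 / 69 = 0.3962.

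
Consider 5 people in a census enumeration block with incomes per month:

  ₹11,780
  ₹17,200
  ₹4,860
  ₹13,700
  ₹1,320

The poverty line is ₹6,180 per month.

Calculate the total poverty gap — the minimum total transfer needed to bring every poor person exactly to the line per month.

₹6,180

Poor units: ₹1,320, ₹4,860 (q = 2 of N = 5).
Individual gaps: 6180−1320 = 4860; 6180−4860 = 1320.
Aggregate gap = ₹6,180.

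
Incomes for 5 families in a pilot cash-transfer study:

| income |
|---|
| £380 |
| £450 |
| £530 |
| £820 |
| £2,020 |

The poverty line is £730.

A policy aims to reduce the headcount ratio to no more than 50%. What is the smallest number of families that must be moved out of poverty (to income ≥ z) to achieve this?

1

Currently q = 3 of N = 5 are below the line (H = 0.600).
A headcount ratio of at most 50% allows at most ⌊0.50 × 5⌋ = 2 poor families.
So at least 3 − 2 = 1 must be lifted.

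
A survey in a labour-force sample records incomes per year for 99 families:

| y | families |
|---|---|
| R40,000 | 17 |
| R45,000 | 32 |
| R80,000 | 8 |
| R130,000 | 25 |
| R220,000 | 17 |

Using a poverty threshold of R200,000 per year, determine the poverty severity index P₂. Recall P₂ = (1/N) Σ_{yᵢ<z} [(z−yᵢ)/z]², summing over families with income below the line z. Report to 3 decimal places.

Incomes under z: 17×R40,000, 32×R45,000, 8×R80,000, 25×R130,000 (q = 82 of N = 99).
Relative gaps: (200000−40000)/200000 = 0.8000 (×17); (200000−45000)/200000 = 0.7750 (×32); (200000−80000)/200000 = 0.6000 (×8); (200000−130000)/200000 = 0.3500 (×25).
Squared: 0.6400 (×17); 0.6006 (×32); 0.3600 (×8); 0.1225 (×25).
Sum = 36.042500; P₂ = 36.042500 / 99 = 0.364.

0.364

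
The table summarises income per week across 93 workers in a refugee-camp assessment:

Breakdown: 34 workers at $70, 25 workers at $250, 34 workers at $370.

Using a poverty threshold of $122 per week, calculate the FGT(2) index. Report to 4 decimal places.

Below z: 34×$70 (q = 34 of N = 93).
Normalized shortfalls: (122−70)/122 = 0.4262 (×34).
Squared: 0.1817 (×34).
Sum = 6.176834; P₂ = 6.176834 / 93 = 0.0664.

0.0664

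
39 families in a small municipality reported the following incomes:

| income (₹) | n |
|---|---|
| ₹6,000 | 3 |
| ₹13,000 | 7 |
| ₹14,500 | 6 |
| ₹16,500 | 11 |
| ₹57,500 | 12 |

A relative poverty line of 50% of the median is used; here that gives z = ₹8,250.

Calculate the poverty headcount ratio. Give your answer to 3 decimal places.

3 of the 39 families have income below ₹8,250.
H = 3/39 = 0.077.

0.077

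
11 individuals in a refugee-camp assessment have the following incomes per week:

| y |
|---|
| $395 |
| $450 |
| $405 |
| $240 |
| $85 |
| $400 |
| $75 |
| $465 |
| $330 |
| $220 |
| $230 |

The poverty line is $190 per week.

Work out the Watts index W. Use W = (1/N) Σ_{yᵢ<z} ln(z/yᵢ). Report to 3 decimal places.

Below z: $75, $85 (q = 2 of N = 11).
ln(z/y) terms: ln(190/75) = 0.9295; ln(190/85) = 0.8044.
W = 1.733909 / 11 = 0.158.

0.158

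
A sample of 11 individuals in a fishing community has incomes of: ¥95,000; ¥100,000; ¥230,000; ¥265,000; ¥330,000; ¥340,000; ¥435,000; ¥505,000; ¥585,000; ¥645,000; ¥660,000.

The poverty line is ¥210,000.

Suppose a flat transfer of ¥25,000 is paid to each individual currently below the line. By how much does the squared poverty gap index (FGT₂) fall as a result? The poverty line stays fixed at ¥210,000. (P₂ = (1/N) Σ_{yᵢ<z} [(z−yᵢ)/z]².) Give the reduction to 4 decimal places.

0.0206

Before: below the line — ¥95,000, ¥100,000; squared poverty gap index (FGT₂) = 0.052206.
After the ¥25,000 transfer: below the line — ¥120,000, ¥125,000; squared poverty gap index (FGT₂) = 0.031591.
Reduction = 0.052206 − 0.031591 = 0.0206.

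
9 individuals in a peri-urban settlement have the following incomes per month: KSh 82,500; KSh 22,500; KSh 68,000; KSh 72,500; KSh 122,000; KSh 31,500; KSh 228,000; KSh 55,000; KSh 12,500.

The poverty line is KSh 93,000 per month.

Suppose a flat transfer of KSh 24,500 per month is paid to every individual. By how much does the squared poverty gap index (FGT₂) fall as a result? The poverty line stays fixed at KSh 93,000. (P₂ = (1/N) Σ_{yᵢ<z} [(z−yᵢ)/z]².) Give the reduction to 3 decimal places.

Before: below the line — KSh 12,500, KSh 22,500, KSh 31,500, KSh 55,000, KSh 68,000, KSh 72,500, KSh 82,500; squared poverty gap index (FGT₂) = 0.22909.
After the KSh 24,500 transfer: below the line — KSh 37,000, KSh 47,000, KSh 56,000, KSh 79,500, KSh 92,500; squared poverty gap index (FGT₂) = 0.08740.
Reduction = 0.22909 − 0.08740 = 0.142.

0.142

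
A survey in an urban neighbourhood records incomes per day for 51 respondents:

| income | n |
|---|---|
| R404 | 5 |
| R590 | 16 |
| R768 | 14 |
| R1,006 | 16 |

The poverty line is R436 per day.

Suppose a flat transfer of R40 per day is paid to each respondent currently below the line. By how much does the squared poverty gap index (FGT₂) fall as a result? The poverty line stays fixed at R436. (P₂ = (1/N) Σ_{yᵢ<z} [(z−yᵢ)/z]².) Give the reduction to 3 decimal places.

Before: below the line — 5×R404; squared poverty gap index (FGT₂) = 0.00053.
After the R40 transfer: below the line — none; squared poverty gap index (FGT₂) = 0.00000.
Reduction = 0.00053 − 0.00000 = 0.001.

0.001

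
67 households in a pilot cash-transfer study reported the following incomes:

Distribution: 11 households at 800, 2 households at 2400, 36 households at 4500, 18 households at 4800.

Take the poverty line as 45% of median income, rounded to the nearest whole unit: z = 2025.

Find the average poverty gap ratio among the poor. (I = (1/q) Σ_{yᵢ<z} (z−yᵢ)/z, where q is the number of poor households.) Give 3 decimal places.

0.605

Below the line: 11×800 (q = 11 of N = 67).
Shortfall ratios (z−y)/z: 0.6049 (×11); sum = 6.654321.
The income-gap ratio divides by q (the poor only): 6.654321 / 11 = 0.605.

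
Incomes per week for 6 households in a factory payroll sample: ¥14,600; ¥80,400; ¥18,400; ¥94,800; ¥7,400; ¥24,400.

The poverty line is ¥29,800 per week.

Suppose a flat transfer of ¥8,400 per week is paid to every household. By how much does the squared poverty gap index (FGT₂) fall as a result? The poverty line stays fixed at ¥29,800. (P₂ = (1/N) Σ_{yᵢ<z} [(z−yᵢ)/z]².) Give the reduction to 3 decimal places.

Before: below the line — ¥7,400, ¥14,600, ¥18,400, ¥24,400; squared poverty gap index (FGT₂) = 0.16739.
After the ¥8,400 transfer: below the line — ¥15,800, ¥23,000, ¥26,800; squared poverty gap index (FGT₂) = 0.04715.
Reduction = 0.16739 − 0.04715 = 0.120.

0.120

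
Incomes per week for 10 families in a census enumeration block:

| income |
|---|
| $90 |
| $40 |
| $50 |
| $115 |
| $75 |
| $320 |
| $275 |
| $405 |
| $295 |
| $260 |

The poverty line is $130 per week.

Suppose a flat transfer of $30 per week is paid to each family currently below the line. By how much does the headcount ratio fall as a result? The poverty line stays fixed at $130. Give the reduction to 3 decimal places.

0.100

Before: below the line — $40, $50, $75, $90, $115; headcount ratio = 0.50000.
After the $30 transfer: below the line — $70, $80, $105, $120; headcount ratio = 0.40000.
Reduction = 0.50000 − 0.40000 = 0.100.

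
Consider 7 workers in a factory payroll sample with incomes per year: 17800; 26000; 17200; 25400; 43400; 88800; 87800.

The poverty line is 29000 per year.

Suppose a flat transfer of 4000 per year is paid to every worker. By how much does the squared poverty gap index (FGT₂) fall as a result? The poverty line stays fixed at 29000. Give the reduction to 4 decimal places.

0.0295

Before: below the line — 17200, 17800, 25400, 26000; squared poverty gap index (FGT₂) = 0.048690.
After the 4000 transfer: below the line — 21200, 21800; squared poverty gap index (FGT₂) = 0.019140.
Reduction = 0.048690 − 0.019140 = 0.0295.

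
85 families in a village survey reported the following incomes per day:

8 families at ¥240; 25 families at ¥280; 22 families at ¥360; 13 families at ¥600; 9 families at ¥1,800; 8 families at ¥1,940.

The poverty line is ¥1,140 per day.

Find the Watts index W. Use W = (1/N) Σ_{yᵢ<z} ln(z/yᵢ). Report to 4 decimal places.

Poor units: 8×¥240, 25×¥280, 22×¥360, 13×¥600 (q = 68 of N = 85).
ln(z/y) terms: ln(1140/240) = 1.5581 (×8); ln(1140/280) = 1.4040 (×25); ln(1140/360) = 1.1527 (×22); ln(1140/600) = 0.6419 (×13).
W = 81.268055 / 85 = 0.9561.

0.9561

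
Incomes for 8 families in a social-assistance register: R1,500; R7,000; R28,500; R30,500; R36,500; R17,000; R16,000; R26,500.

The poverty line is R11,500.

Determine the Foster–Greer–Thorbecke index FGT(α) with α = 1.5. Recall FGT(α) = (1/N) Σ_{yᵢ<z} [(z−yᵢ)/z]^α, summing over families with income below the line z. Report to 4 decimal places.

Below z: R1,500, R7,000 (q = 2 of N = 8).
Normalized shortfalls: (11500−1500)/11500 = 0.8696; (11500−7000)/11500 = 0.3913.
Raised to α = 1.5: 0.81087; 0.24478.
Sum = 1.055652; FGT(1.5) = 1.055652 / 8 = 0.1320.

0.1320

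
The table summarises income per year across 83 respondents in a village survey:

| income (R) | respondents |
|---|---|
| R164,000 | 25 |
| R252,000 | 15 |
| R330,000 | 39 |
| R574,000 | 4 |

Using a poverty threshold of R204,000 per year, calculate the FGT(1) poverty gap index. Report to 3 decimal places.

0.059

Below z: 25×R164,000 (q = 25 of N = 83).
Relative gaps: (204000−164000)/204000 = 0.1961 (×25).
Sum of shortfalls = 4.901961; P₁ averages over all N: 4.901961 / 83 = 0.059.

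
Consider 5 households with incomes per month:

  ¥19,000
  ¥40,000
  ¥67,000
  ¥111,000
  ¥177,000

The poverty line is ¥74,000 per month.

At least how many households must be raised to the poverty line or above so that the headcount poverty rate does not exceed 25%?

Currently q = 3 of N = 5 are below the line (H = 0.600).
A headcount ratio of at most 25% allows at most ⌊0.25 × 5⌋ = 1 poor households.
So at least 3 − 1 = 2 must be lifted.

2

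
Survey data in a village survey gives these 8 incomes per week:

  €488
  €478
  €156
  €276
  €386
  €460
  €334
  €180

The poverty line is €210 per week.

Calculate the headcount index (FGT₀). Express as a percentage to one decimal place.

25.0%

2 of the 8 respondents have income below €210.
H = 2/8 = 25.0%.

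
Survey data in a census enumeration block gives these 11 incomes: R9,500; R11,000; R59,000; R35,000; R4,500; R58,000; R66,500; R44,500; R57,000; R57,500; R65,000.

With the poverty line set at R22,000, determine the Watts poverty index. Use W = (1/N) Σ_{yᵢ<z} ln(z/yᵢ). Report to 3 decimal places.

0.284

Poor units: R4,500, R9,500, R11,000 (q = 3 of N = 11).
ln(z/y) terms: ln(22000/4500) = 1.5870; ln(22000/9500) = 0.8398; ln(22000/11000) = 0.6931.
W = 3.119863 / 11 = 0.284.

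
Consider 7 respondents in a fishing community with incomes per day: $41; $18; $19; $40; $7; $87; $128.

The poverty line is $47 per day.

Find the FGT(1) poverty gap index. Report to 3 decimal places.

Poor units: $7, $18, $19, $40, $41 (q = 5 of N = 7).
Shortfall ratios: (47−7)/47 = 0.8511; (47−18)/47 = 0.6170; (47−19)/47 = 0.5957; (47−40)/47 = 0.1489; (47−41)/47 = 0.1277.
Sum of shortfalls = 2.340426; P₁ averages over all N: 2.340426 / 7 = 0.334.

0.334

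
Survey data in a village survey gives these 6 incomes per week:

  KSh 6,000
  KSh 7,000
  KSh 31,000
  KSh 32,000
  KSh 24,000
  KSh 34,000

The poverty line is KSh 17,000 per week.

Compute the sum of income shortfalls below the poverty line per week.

KSh 21,000

Incomes under z: KSh 6,000, KSh 7,000 (q = 2 of N = 6).
Individual gaps: 17000−6000 = 11000; 17000−7000 = 10000.
Aggregate gap = KSh 21,000.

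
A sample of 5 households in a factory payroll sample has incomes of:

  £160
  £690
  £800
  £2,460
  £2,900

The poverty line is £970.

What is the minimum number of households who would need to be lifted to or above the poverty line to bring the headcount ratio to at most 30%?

Currently q = 3 of N = 5 are below the line (H = 0.600).
A headcount ratio of at most 30% allows at most ⌊0.30 × 5⌋ = 1 poor households.
So at least 3 − 1 = 2 must be lifted.

2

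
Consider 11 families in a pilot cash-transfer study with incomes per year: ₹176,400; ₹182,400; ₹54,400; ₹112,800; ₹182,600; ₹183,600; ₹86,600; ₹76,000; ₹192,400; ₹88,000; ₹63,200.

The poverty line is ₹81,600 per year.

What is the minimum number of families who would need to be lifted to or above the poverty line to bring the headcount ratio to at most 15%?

Currently q = 3 of N = 11 are below the line (H = 0.273).
A headcount ratio of at most 15% allows at most ⌊0.15 × 11⌋ = 1 poor families.
So at least 3 − 1 = 2 must be lifted.

2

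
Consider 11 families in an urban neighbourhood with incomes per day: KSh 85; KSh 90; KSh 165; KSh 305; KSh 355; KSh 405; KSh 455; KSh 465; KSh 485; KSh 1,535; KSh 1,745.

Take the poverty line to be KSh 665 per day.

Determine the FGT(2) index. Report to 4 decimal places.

0.2728

Poor units: KSh 85, KSh 90, KSh 165, KSh 305, KSh 355, KSh 405, KSh 455, KSh 465, KSh 485 (q = 9 of N = 11).
Shortfall ratios: (665−85)/665 = 0.8722; (665−90)/665 = 0.8647; (665−165)/665 = 0.7519; (665−305)/665 = 0.5414; (665−355)/665 = 0.4662; (665−405)/665 = 0.3910; (665−455)/665 = 0.3158; (665−465)/665 = 0.3008; (665−485)/665 = 0.2707.
Squared: 0.7607; 0.7476; 0.5653; 0.2931; 0.2173; 0.1529; 0.0997; 0.0905; 0.0733.
Sum = 3.000339; P₂ = 3.000339 / 11 = 0.2728.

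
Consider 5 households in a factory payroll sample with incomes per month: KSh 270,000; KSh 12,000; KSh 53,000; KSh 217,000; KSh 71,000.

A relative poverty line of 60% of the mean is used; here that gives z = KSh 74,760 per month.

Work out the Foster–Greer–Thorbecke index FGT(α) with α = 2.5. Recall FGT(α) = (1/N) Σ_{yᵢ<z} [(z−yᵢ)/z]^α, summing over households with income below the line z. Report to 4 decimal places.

Below z: KSh 12,000, KSh 53,000, KSh 71,000 (q = 3 of N = 5).
Shortfall ratios: (74760−12000)/74760 = 0.8395; (74760−53000)/74760 = 0.2911; (74760−71000)/74760 = 0.0503.
Raised to α = 2.5: 0.64570; 0.04571; 0.00057.
Sum = 0.691978; FGT(2.5) = 0.691978 / 5 = 0.1384.

0.1384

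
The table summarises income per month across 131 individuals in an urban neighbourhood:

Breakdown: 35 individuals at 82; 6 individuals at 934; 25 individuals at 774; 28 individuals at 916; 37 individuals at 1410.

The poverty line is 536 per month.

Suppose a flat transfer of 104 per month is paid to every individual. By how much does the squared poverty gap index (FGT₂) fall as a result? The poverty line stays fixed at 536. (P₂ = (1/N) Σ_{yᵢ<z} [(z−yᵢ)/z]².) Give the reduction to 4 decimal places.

0.0778

Before: below the line — 35×82; squared poverty gap index (FGT₂) = 0.191681.
After the 104 transfer: below the line — 35×186; squared poverty gap index (FGT₂) = 0.113921.
Reduction = 0.191681 − 0.113921 = 0.0778.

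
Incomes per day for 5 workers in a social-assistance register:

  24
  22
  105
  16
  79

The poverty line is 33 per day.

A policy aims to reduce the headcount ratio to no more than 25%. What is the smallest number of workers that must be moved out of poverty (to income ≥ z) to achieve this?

Currently q = 3 of N = 5 are below the line (H = 0.600).
A headcount ratio of at most 25% allows at most ⌊0.25 × 5⌋ = 1 poor workers.
So at least 3 − 1 = 2 must be lifted.

2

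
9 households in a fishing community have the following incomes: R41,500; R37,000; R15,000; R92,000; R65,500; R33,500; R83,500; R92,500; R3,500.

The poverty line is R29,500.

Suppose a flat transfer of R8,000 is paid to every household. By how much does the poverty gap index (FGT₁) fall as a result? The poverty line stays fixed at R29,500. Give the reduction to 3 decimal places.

Before: below the line — R3,500, R15,000; poverty gap index (FGT₁) = 0.15254.
After the R8,000 transfer: below the line — R11,500, R23,000; poverty gap index (FGT₁) = 0.09228.
Reduction = 0.15254 − 0.09228 = 0.060.

0.060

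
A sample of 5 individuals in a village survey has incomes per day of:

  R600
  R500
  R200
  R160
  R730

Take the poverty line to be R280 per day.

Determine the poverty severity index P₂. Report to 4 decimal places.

Incomes under z: R160, R200 (q = 2 of N = 5).
Relative gaps: (280−160)/280 = 0.4286; (280−200)/280 = 0.2857.
Squared: 0.1837; 0.0816.
Sum = 0.265306; P₂ = 0.265306 / 5 = 0.0531.

0.0531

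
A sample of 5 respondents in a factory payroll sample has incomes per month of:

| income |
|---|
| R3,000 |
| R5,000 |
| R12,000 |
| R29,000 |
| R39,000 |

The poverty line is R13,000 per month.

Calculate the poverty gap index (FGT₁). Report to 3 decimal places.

0.292

Incomes under z: R3,000, R5,000, R12,000 (q = 3 of N = 5).
Normalized shortfalls: (13000−3000)/13000 = 0.7692; (13000−5000)/13000 = 0.6154; (13000−12000)/13000 = 0.0769.
Sum of shortfalls = 1.461538; P₁ averages over all N: 1.461538 / 5 = 0.292.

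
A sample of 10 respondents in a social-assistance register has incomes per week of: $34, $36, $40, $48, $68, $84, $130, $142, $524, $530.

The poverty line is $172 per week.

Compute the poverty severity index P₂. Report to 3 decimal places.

Incomes under z: $34, $36, $40, $48, $68, $84, $130, $142 (q = 8 of N = 10).
Gap ratios (z−y)/z: (172−34)/172 = 0.8023; (172−36)/172 = 0.7907; (172−40)/172 = 0.7674; (172−48)/172 = 0.7209; (172−68)/172 = 0.6047; (172−84)/172 = 0.5116; (172−130)/172 = 0.2442; (172−142)/172 = 0.1744.
Squared: 0.6437; 0.6252; 0.5890; 0.5197; 0.3656; 0.2618; 0.0596; 0.0304.
Sum = 3.095051; P₂ = 3.095051 / 10 = 0.310.

0.310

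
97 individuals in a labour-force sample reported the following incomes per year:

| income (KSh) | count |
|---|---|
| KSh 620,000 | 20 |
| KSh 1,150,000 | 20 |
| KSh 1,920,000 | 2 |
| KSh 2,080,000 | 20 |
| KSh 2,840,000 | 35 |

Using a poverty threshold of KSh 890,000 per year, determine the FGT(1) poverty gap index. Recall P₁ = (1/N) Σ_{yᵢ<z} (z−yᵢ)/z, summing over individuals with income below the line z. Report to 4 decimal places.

Below the line: 20×KSh 620,000 (q = 20 of N = 97).
Shortfall ratios: (890000−620000)/890000 = 0.3034 (×20).
Sum of shortfalls = 6.067416; P₁ averages over all N: 6.067416 / 97 = 0.0626.

0.0626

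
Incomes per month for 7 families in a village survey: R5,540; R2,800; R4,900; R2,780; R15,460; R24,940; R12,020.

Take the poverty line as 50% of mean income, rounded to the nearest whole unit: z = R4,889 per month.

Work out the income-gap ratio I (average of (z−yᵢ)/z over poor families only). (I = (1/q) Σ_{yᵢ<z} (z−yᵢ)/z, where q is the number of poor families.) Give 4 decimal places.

0.4293

Poor units: R2,780, R2,800 (q = 2 of N = 7).
Relative gaps: 0.4314, 0.4273; sum = 0.858662.
I averages over the q = 2 poor units only: 0.858662 / 2 = 0.4293.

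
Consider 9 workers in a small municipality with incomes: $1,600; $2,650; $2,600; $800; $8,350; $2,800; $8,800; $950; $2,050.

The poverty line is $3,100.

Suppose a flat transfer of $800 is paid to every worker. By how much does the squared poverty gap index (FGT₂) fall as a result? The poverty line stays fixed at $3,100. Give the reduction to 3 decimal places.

Before: below the line — $800, $950, $1,600, $2,050, $2,600, $2,650, $2,800; squared poverty gap index (FGT₂) = 0.15964.
After the $800 transfer: below the line — $1,600, $1,750, $2,400, $2,850; squared poverty gap index (FGT₂) = 0.05347.
Reduction = 0.15964 − 0.05347 = 0.106.

0.106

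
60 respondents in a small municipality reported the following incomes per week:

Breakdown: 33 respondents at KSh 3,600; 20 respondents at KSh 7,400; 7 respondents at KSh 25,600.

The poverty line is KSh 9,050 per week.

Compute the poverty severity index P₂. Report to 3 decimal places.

Poor units: 33×KSh 3,600, 20×KSh 7,400 (q = 53 of N = 60).
Normalized shortfalls: (9050−3600)/9050 = 0.6022 (×33); (9050−7400)/9050 = 0.1823 (×20).
Squared: 0.3627 (×33); 0.0332 (×20).
Sum = 12.632490; P₂ = 12.632490 / 60 = 0.211.

0.211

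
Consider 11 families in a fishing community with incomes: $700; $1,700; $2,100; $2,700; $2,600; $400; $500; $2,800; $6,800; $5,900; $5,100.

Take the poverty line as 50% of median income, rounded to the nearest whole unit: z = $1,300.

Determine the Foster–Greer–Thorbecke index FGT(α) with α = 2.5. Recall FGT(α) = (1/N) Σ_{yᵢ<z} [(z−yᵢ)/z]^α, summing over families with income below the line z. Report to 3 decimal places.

0.076

Below the line: $400, $500, $700 (q = 3 of N = 11).
Shortfall ratios: (1300−400)/1300 = 0.6923; (1300−500)/1300 = 0.6154; (1300−700)/1300 = 0.4615.
Raised to α = 2.5: 0.39879; 0.29708; 0.14472.
Sum = 0.840586; FGT(2.5) = 0.840586 / 11 = 0.076.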